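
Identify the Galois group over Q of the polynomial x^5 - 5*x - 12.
D_5

The polynomial f is an irreducible quintic over Q, so G = Gal(f/Q) is a transitive subgroup of S_5: one of C_5 (5T1, order 5), D_5 (5T2, order 10), F_20 (5T3, order 20), A_5 (5T4, order 60) or S_5 (5T5, order 120). The discriminant of f is 64000000 = 8000^2, a perfect square, so G is contained in A_5. The transitive groups of degree 5 contained in A_5 are: C_5 (5T1, order 5), D_5 (5T2, order 10), A_5 (5T4, order 60). By Dedekind's theorem, for a prime p not dividing disc(f) the degrees of the irreducible factors of f mod p form the cycle type of an element of G. Factoring f modulo the 23 such primes p <= 97 (skipping 2, 5, which divide the discriminant), each new pattern first appears at: mod 3: f = (x)(x^2 + x + 2)(x^2 + 2x + 2), pattern 2+2+1; mod 7: f = (x^5 + 2x + 2), pattern 5. No other pattern occurs in this range, so the set of observed cycle types is {2+2+1, 5}. The candidates containing elements of all these cycle types are D_5 (5T2) of order 10, A_5 (5T4) of order 60; the others are excluded. The observed types are precisely the cycle types that occur in D_5 (5T2) (apart from the identity). Each of the other remaining candidates has further cycle types, and by the Chebotarev density theorem the matching factorization patterns would occur for a proportion of primes equal to their share of the group: A_5 (5T4) additionally contains elements of type 3+1+1 (20 of its 60 elements, about 33% of primes). None of the 23 primes tested shows any such pattern (for each of these groups the chance of that is below 10^-4), which rules them out. Hence G = D_5 (5T2), of order 10.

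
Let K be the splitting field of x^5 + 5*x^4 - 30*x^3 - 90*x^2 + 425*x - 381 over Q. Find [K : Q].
20

The degree of the splitting field over Q equals the order of the Galois group, so first determine the group. The polynomial f is an irreducible quintic over Q, so G = Gal(f/Q) is a transitive subgroup of S_5: one of C_5 (5T1, order 5), D_5 (5T2, order 10), F_20 (5T3, order 20), A_5 (5T4, order 60) or S_5 (5T5, order 120). The discriminant of f is 3330096050000, which is not a perfect square, so G is not contained in A_5. The transitive groups of degree 5 not contained in A_5 are: F_20 (5T3, order 20), S_5 (5T5, order 120). By Dedekind's theorem, for a prime p not dividing disc(f) the degrees of the irreducible factors of f mod p form the cycle type of an element of G. Factoring f modulo the 18 such primes p <= 71 (skipping 2, 5, which divide the discriminant), each new pattern first appears at: mod 3: f = (x)(x^4 + 2x^3 + 2), pattern 4+1; mod 11: f = (x^5 + 5x^4 + 3x^3 + 9x^2 + 7x + 4), pattern 5; mod 19: f = (x + 17)(x^2 + 7)(x^2 + 7x + 15), pattern 2+2+1. No other pattern occurs in this range, so the set of observed cycle types is {4+1, 5, 2+2+1}. The candidates containing elements of all these cycle types are F_20 (5T3) of order 20, S_5 (5T5) of order 120; the others are excluded. The observed types are precisely the cycle types that occur in F_20 (5T3) (apart from the identity). Each of the other remaining candidates has further cycle types, and by the Chebotarev density theorem the matching factorization patterns would occur for a proportion of primes equal to their share of the group: S_5 (5T5) additionally contains elements of type 3+2, 3+1+1, 2+1+1+1 (50 of its 120 elements, about 42% of primes). None of the 18 primes tested shows any such pattern (for each of these groups the chance of that is below 10^-4), which rules them out. Hence G = F_20 (5T3), of order 20. The Galois group F_20 (5T3) has order 20, so the splitting field has degree 20 over Q.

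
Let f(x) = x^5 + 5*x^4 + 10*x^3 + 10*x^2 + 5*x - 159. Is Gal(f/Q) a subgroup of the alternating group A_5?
No

The polynomial is irreducible of degree 5 over Q. Its discriminant is 2048000000000, which is not a perfect square. A Galois group lies in the alternating group exactly when the discriminant is a square in Q, so the Galois group (F_20) is not contained in A_5.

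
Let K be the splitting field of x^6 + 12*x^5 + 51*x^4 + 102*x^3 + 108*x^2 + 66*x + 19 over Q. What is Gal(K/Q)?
A_4 x C_2

The polynomial f is an irreducible sextic over Q, so G = Gal(f/Q) is one of the 16 transitive subgroups 6T1, ..., 6T16 of S_6. The discriminant of f is -151585344, which is not a perfect square, so G is not contained in A_6. The transitive groups of degree 6 not contained in A_6 are: C_6 (6T1, order 6), S_3 (6T2, order 6), D_6 (6T3, order 12), C_3 x S_3 (6T5, order 18), A_4 x C_2 (6T6, order 24), S_4 (6T8, order 24), S_3 x S_3 (6T9, order 36), S_4 x C_2 (6T11, order 48), (S_3 x S_3) : C_2 (6T13, order 72), PGL(2,5) (6T14, order 120), S_6 (6T16, order 720). By Dedekind's theorem, for a prime p not dividing disc(f) the degrees of the irreducible factors of f mod p form the cycle type of an element of G. Factoring f modulo the 33 such primes p <= 151 (skipping 2, 3, 19, which divide the discriminant), each new pattern first appears at: mod 5: f = (x^3 + x + 4)(x^3 + 2x^2 + 1), pattern 3+3; mod 7: f = (x^6 + 5x^5 + 2x^4 + 4x^3 + 3x^2 + 3x + 5), pattern 6; mod 17: f = (x + 3)(x + 7)(x^2 + 7x + 14)(x^2 + 12x + 14), pattern 2+2+1+1; mod 71: f = (x^2 + 36x + 23)(x^2 + 54x + 64)(x^2 + 64x + 70), pattern 2+2+2; mod 107: f = (x + 18)(x + 30)(x + 66)(x + 94)(x^2 + 18x + 73), pattern 2+1+1+1+1. No other pattern occurs in this range, so the set of observed cycle types is {3+3, 6, 2+2+1+1, 2+2+2, 2+1+1+1+1}. The candidates containing elements of all these cycle types are A_4 x C_2 (6T6) of order 24, S_4 x C_2 (6T11) of order 48, (S_3 x S_3) : C_2 (6T13) of order 72, S_6 (6T16) of order 720; the others are excluded. The observed types are precisely the cycle types that occur in A_4 x C_2 (6T6) (apart from the identity). Each of the other remaining candidates has further cycle types, and by the Chebotarev density theorem the matching factorization patterns would occur for a proportion of primes equal to their share of the group: S_4 x C_2 (6T11) additionally contains elements of type 4+2, 4+1+1 (12 of its 48 elements, about 25% of primes); (S_3 x S_3) : C_2 (6T13) additionally contains elements of type 4+2, 3+2+1, 3+1+1+1 (34 of its 72 elements, about 47% of primes); S_6 (6T16) additionally contains elements of type 5+1, 4+2, 4+1+1, 3+2+1, 3+1+1+1 (484 of its 720 elements, about 67% of primes). None of the 33 primes tested shows any such pattern (for each of these groups the chance of that is below 10^-4), which rules them out. Hence G = A_4 x C_2 (6T6), of order 24.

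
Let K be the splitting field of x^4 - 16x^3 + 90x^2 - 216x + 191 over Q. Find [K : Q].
The degree of the splitting field over Q equals the order of the Galois group, so first determine the group. The polynomial is an irreducible quartic over Q and its discriminant is -25600, which is not a perfect square, so the Galois group is not contained in A_4. The resolvent cubic y^3 - 90*y^2 + 2692*y - 26792 has exactly one rational root, so the Galois group is C_4 or D_4. The quartic remains irreducible over Q(sqrt(disc)), so the group is D_4. The Galois group D_4 (4T3) has order 8, so the splitting field has degree 8 over Q.

8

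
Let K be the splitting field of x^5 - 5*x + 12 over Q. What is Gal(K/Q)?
The polynomial f is an irreducible quintic over Q, so G = Gal(f/Q) is a transitive subgroup of S_5: one of C_5 (5T1, order 5), D_5 (5T2, order 10), F_20 (5T3, order 20), A_5 (5T4, order 60) or S_5 (5T5, order 120). The discriminant of f is 64000000 = 8000^2, a perfect square, so G is contained in A_5. The transitive groups of degree 5 contained in A_5 are: C_5 (5T1, order 5), D_5 (5T2, order 10), A_5 (5T4, order 60). By Dedekind's theorem, for a prime p not dividing disc(f) the degrees of the irreducible factors of f mod p form the cycle type of an element of G. Factoring f modulo the 23 such primes p <= 97 (skipping 2, 5, which divide the discriminant), each new pattern first appears at: mod 3: f = (x)(x^2 + x + 2)(x^2 + 2x + 2), pattern 2+2+1; mod 7: f = (x^5 + 2x + 5), pattern 5. No other pattern occurs in this range, so the set of observed cycle types is {2+2+1, 5}. The candidates containing elements of all these cycle types are D_5 (5T2) of order 10, A_5 (5T4) of order 60; the others are excluded. The observed types are precisely the cycle types that occur in D_5 (5T2) (apart from the identity). Each of the other remaining candidates has further cycle types, and by the Chebotarev density theorem the matching factorization patterns would occur for a proportion of primes equal to their share of the group: A_5 (5T4) additionally contains elements of type 3+1+1 (20 of its 60 elements, about 33% of primes). None of the 23 primes tested shows any such pattern (for each of these groups the chance of that is below 10^-4), which rules them out. Hence G = D_5 (5T2), of order 10.

5T2: D_5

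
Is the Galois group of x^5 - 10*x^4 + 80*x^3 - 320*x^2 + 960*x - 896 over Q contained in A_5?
Yes

The polynomial is irreducible of degree 5 over Q. Its discriminant is 67108864000000 = 8192000^2, a perfect square. A Galois group lies in the alternating group exactly when the discriminant is a square in Q, so the Galois group (A_5) is contained in A_5.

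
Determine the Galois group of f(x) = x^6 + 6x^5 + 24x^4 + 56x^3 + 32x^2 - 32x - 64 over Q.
The polynomial f is an irreducible sextic over Q, so G = Gal(f/Q) is one of the 16 transitive subgroups 6T1, ..., 6T16 of S_6. The discriminant of f is 870211913777152, which is not a perfect square, so G is not contained in A_6. The transitive groups of degree 6 not contained in A_6 are: C_6 (6T1, order 6), S_3 (6T2, order 6), D_6 (6T3, order 12), C_3 x S_3 (6T5, order 18), A_4 x C_2 (6T6, order 24), S_4 (6T8, order 24), S_3 x S_3 (6T9, order 36), S_4 x C_2 (6T11, order 48), (S_3 x S_3) : C_2 (6T13, order 72), PGL(2,5) (6T14, order 120), S_6 (6T16, order 720). By Dedekind's theorem, for a prime p not dividing disc(f) the degrees of the irreducible factors of f mod p form the cycle type of an element of G. Factoring f modulo the 22 such primes p <= 89 (skipping 2, 37, which divide the discriminant), each new pattern first appears at: mod 3: f = (x^3 + x^2 + x + 2)(x^3 + 2x^2 + 1), pattern 3+3; mod 5: f = (x^2 + 2)(x^2 + 2x + 3)(x^2 + 4x + 1), pattern 2+2+2; mod 17: f = (x + 4)(x + 15)(x^4 + 4x^3 + 7x^2 + 6x + 8), pattern 4+1+1; mod 67: f = (x + 10)(x + 59)(x^2 + 2x + 26)(x^2 + 2x + 66), pattern 2+2+1+1. No other pattern occurs in this range, so the set of observed cycle types is {3+3, 2+2+2, 4+1+1, 2+2+1+1}. The candidates containing elements of all these cycle types are S_4 (6T8) of order 24, S_4 x C_2 (6T11) of order 48, PGL(2,5) (6T14) of order 120, S_6 (6T16) of order 720; the others are excluded. The observed types are precisely the cycle types that occur in S_4 (6T8) (apart from the identity). Each of the other remaining candidates has further cycle types, and by the Chebotarev density theorem the matching factorization patterns would occur for a proportion of primes equal to their share of the group: S_4 x C_2 (6T11) additionally contains elements of type 6, 4+2, 2+1+1+1+1 (17 of its 48 elements, about 35% of primes); PGL(2,5) (6T14) additionally contains elements of type 6, 5+1 (44 of its 120 elements, about 37% of primes); S_6 (6T16) additionally contains elements of type 6, 5+1, 4+2, 3+2+1, 3+1+1+1, 2+1+1+1+1 (529 of its 720 elements, about 73% of primes). None of the 22 primes tested shows any such pattern (for each of these groups the chance of that is below 10^-4), which rules them out. Hence G = S_4 (6T8), of order 24.

S_4, S_4(6c), the S_4-action on 6 points not in A_6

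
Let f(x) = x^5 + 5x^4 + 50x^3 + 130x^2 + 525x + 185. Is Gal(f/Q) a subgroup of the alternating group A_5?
Yes

The polynomial is irreducible of degree 5 over Q. Its discriminant is 67108864000000 = 8192000^2, a perfect square. A Galois group lies in the alternating group exactly when the discriminant is a square in Q, so the Galois group (A_5) is contained in A_5.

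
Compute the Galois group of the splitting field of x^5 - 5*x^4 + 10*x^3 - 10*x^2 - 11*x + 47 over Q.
The polynomial f is an irreducible quintic over Q, so G = Gal(f/Q) is a transitive subgroup of S_5: one of C_5 (5T1, order 5), D_5 (5T2, order 10), F_20 (5T3, order 20), A_5 (5T4, order 60) or S_5 (5T5, order 120). The discriminant of f is 3008364544, which is not a perfect square, so G is not contained in A_5. The transitive groups of degree 5 not contained in A_5 are: F_20 (5T3, order 20), S_5 (5T5, order 120). By Dedekind's theorem, for a prime p not dividing disc(f) the degrees of the irreducible factors of f mod p form the cycle type of an element of G. Factoring f modulo the 3 such primes p <= 7 (skipping 2, which divides the discriminant), each new pattern first appears at: mod 3: f = (x^5 + x^4 + x^3 + 2x^2 + x + 2), pattern 5; mod 7: f = (x^2 + 4)(x^3 + 2x^2 + 6x + 3), pattern 3+2. No other pattern occurs in this range, so the set of observed cycle types is {5, 3+2}. Among the candidates above, the only group containing elements of all these cycle types is S_5 (5T5) — F_20 (5T3) lacks at least one of them. Hence G = S_5 (5T5), of order 120.

5T5: S_5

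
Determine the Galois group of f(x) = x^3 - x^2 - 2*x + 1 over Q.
The polynomial is an irreducible cubic over Q and its discriminant is 49 = 7^2, a perfect square. For an irreducible cubic, a square discriminant forces the Galois group to be A_3, the cyclic group of order 3.

C_3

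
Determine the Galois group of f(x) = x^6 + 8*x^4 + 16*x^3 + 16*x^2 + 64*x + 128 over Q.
The polynomial f is an irreducible sextic over Q, so G = Gal(f/Q) is one of the 16 transitive subgroups 6T1, ..., 6T16 of S_6. The discriminant of f is -201485505789952, which is not a perfect square, so G is not contained in A_6. The transitive groups of degree 6 not contained in A_6 are: C_6 (6T1, order 6), S_3 (6T2, order 6), D_6 (6T3, order 12), C_3 x S_3 (6T5, order 18), A_4 x C_2 (6T6, order 24), S_4 (6T8, order 24), S_3 x S_3 (6T9, order 36), S_4 x C_2 (6T11, order 48), (S_3 x S_3) : C_2 (6T13, order 72), PGL(2,5) (6T14, order 120), S_6 (6T16, order 720). By Dedekind's theorem, for a prime p not dividing disc(f) the degrees of the irreducible factors of f mod p form the cycle type of an element of G. Factoring f modulo the 29 such primes p <= 113 (skipping 2, which divides the discriminant), each new pattern first appears at: mod 3: f = (x^6 + 2x^4 + x^3 + x^2 + x + 2), pattern 6; mod 5: f = (x + 3)(x^2 + 2x + 3)(x^3 + 4x + 2), pattern 3+2+1; mod 7: f = (x^2 + 5x + 3)(x^4 + 2x^3 + 2x^2 + 3), pattern 4+2; mod 17: f = (x^3 + 4x + 6)(x^3 + 4x + 10), pattern 3+3; mod 19: f = (x^2 + x + 9)(x^2 + 5x + 1)(x^2 + 13x + 10), pattern 2+2+2; mod 37: f = (x + 5)(x + 31)(x^2 + 6x + 3)(x^2 + 32x + 29), pattern 2+2+1+1; mod 41: f = (x + 3)(x + 4)(x + 34)(x^3 + 4x + 18), pattern 3+1+1+1; mod 113: f = (x + 22)(x + 42)(x + 45)(x + 46)(x^2 + 71x + 73), pattern 2+1+1+1+1. No other pattern occurs in this range, so the set of observed cycle types is {6, 3+2+1, 4+2, 3+3, 2+2+2, 2+2+1+1, 3+1+1+1, 2+1+1+1+1}. The candidates containing elements of all these cycle types are (S_3 x S_3) : C_2 (6T13) of order 72, S_6 (6T16) of order 720; the others are excluded. The observed types are precisely the cycle types that occur in (S_3 x S_3) : C_2 (6T13) (apart from the identity). Each of the other remaining candidates has further cycle types, and by the Chebotarev density theorem the matching factorization patterns would occur for a proportion of primes equal to their share of the group: S_6 (6T16) additionally contains elements of type 5+1, 4+1+1 (234 of its 720 elements, about 32% of primes). None of the 29 primes tested shows any such pattern (for each of these groups the chance of that is below 10^-4), which rules them out. Hence G = (S_3 x S_3) : C_2 (6T13), of order 72.

(S_3 x S_3) : C_2 (order 72)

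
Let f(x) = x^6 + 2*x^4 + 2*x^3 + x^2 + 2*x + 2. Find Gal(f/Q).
(S_3 x S_3) : C_2 (also written G72)

The polynomial f is an irreducible sextic over Q, so G = Gal(f/Q) is one of the 16 transitive subgroups 6T1, ..., 6T16 of S_6. The discriminant of f is -187648, which is not a perfect square, so G is not contained in A_6. The transitive groups of degree 6 not contained in A_6 are: C_6 (6T1, order 6), S_3 (6T2, order 6), D_6 (6T3, order 12), C_3 x S_3 (6T5, order 18), A_4 x C_2 (6T6, order 24), S_4 (6T8, order 24), S_3 x S_3 (6T9, order 36), S_4 x C_2 (6T11, order 48), (S_3 x S_3) : C_2 (6T13, order 72), PGL(2,5) (6T14, order 120), S_6 (6T16, order 720). By Dedekind's theorem, for a prime p not dividing disc(f) the degrees of the irreducible factors of f mod p form the cycle type of an element of G. Factoring f modulo the 29 such primes p <= 113 (skipping 2, which divides the discriminant), each new pattern first appears at: mod 3: f = (x^6 + 2x^4 + 2x^3 + x^2 + 2x + 2), pattern 6; mod 5: f = (x + 4)(x^2 + x + 2)(x^3 + x + 4), pattern 3+2+1; mod 7: f = (x^2 + 6x + 6)(x^4 + x^3 + 4x^2 + 5), pattern 4+2; mod 17: f = (x^3 + x + 5)(x^3 + x + 14), pattern 3+3; mod 19: f = (x^2 + 10x + 7)(x^2 + 12x + 5)(x^2 + 16x + 12), pattern 2+2+2; mod 37: f = (x + 21)(x + 34)(x^2 + 3x + 10)(x^2 + 16x + 35), pattern 2+2+1+1; mod 41: f = (x + 2)(x + 17)(x + 22)(x^3 + x + 33), pattern 3+1+1+1; mod 113: f = (x + 11)(x + 21)(x + 23)(x + 79)(x^2 + 92x + 103), pattern 2+1+1+1+1. No other pattern occurs in this range, so the set of observed cycle types is {6, 3+2+1, 4+2, 3+3, 2+2+2, 2+2+1+1, 3+1+1+1, 2+1+1+1+1}. The candidates containing elements of all these cycle types are (S_3 x S_3) : C_2 (6T13) of order 72, S_6 (6T16) of order 720; the others are excluded. The observed types are precisely the cycle types that occur in (S_3 x S_3) : C_2 (6T13) (apart from the identity). Each of the other remaining candidates has further cycle types, and by the Chebotarev density theorem the matching factorization patterns would occur for a proportion of primes equal to their share of the group: S_6 (6T16) additionally contains elements of type 5+1, 4+1+1 (234 of its 720 elements, about 32% of primes). None of the 29 primes tested shows any such pattern (for each of these groups the chance of that is below 10^-4), which rules them out. Hence G = (S_3 x S_3) : C_2 (6T13), of order 72.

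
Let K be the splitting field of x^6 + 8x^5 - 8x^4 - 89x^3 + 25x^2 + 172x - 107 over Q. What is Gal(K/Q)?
The polynomial f is an irreducible sextic over Q, so G = Gal(f/Q) is one of the 16 transitive subgroups 6T1, ..., 6T16 of S_6. The discriminant of f is 8413926734596681 = 91727459^2, a perfect square, so G is contained in A_6. The transitive groups of degree 6 contained in A_6 are: A_4 (6T4, order 12), S_4 (6T7, order 24), (C_3 x C_3) : C_4 (6T10, order 36), PSL(2,5) (6T12, order 60), A_6 (6T15, order 360). By Dedekind's theorem, for a prime p not dividing disc(f) the degrees of the irreducible factors of f mod p form the cycle type of an element of G. Factoring f modulo the 21 such primes p <= 79 (skipping 19, which divides the discriminant), each new pattern first appears at: mod 2: f = (x + 1)(x^5 + x^4 + x^3 + x + 1), pattern 5+1; mod 7: f = (x^3 + x + 6)(x^3 + x^2 + 5x + 2), pattern 3+3; mod 61: f = (x + 38)(x + 59)(x^2 + 43x + 46)(x^2 + 51x + 57), pattern 2+2+1+1. No other pattern occurs in this range, so the set of observed cycle types is {5+1, 3+3, 2+2+1+1}. The candidates containing elements of all these cycle types are PSL(2,5) (6T12) of order 60, A_6 (6T15) of order 360; the others are excluded. The observed types are precisely the cycle types that occur in PSL(2,5) (6T12) (apart from the identity). Each of the other remaining candidates has further cycle types, and by the Chebotarev density theorem the matching factorization patterns would occur for a proportion of primes equal to their share of the group: A_6 (6T15) additionally contains elements of type 4+2, 3+1+1+1 (130 of its 360 elements, about 36% of primes). None of the 21 primes tested shows any such pattern (for each of these groups the chance of that is below 10^-4), which rules them out. Hence G = PSL(2,5) (6T12), of order 60.

PSL(2,5) (also written A5(6))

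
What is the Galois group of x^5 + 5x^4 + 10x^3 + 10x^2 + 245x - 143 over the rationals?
The polynomial f is an irreducible quintic over Q, so G = Gal(f/Q) is a transitive subgroup of S_5: one of C_5 (5T1, order 5), D_5 (5T2, order 10), F_20 (5T3, order 20), A_5 (5T4, order 60) or S_5 (5T5, order 120). The discriminant of f is 271790899200000, which is not a perfect square, so G is not contained in A_5. The transitive groups of degree 5 not contained in A_5 are: F_20 (5T3, order 20), S_5 (5T5, order 120). By Dedekind's theorem, for a prime p not dividing disc(f) the degrees of the irreducible factors of f mod p form the cycle type of an element of G. Factoring f modulo the 18 such primes p <= 73 (skipping 2, 3, 5, which divide the discriminant), each new pattern first appears at: mod 7: f = (x + 3)(x^4 + 2x^3 + 4x^2 + 5x + 6), pattern 4+1; mod 11: f = (x)(x^2 + 7x + 9)(x^2 + 9x + 4), pattern 2+2+1; mod 19: f = (x^5 + 5x^4 + 10x^3 + 10x^2 + 17x + 9), pattern 5. No other pattern occurs in this range, so the set of observed cycle types is {4+1, 2+2+1, 5}. The candidates containing elements of all these cycle types are F_20 (5T3) of order 20, S_5 (5T5) of order 120; the others are excluded. The observed types are precisely the cycle types that occur in F_20 (5T3) (apart from the identity). Each of the other remaining candidates has further cycle types, and by the Chebotarev density theorem the matching factorization patterns would occur for a proportion of primes equal to their share of the group: S_5 (5T5) additionally contains elements of type 3+2, 3+1+1, 2+1+1+1 (50 of its 120 elements, about 42% of primes). None of the 18 primes tested shows any such pattern (for each of these groups the chance of that is below 10^-4), which rules them out. Hence G = F_20 (5T3), of order 20.

F_20 (order 20)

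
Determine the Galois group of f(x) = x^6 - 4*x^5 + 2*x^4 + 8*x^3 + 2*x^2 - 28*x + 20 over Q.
The polynomial f is an irreducible sextic over Q, so G = Gal(f/Q) is one of the 16 transitive subgroups 6T1, ..., 6T16 of S_6. The discriminant of f is -147116032, which is not a perfect square, so G is not contained in A_6. The transitive groups of degree 6 not contained in A_6 are: C_6 (6T1, order 6), S_3 (6T2, order 6), D_6 (6T3, order 12), C_3 x S_3 (6T5, order 18), A_4 x C_2 (6T6, order 24), S_4 (6T8, order 24), S_3 x S_3 (6T9, order 36), S_4 x C_2 (6T11, order 48), (S_3 x S_3) : C_2 (6T13, order 72), PGL(2,5) (6T14, order 120), S_6 (6T16, order 720). By Dedekind's theorem, for a prime p not dividing disc(f) the degrees of the irreducible factors of f mod p form the cycle type of an element of G. Factoring f modulo the 28 such primes p <= 113 (skipping 2, 7, which divide the discriminant), each new pattern first appears at: mod 3: f = (x^6 + 2x^5 + 2x^4 + 2x^3 + 2x^2 + 2x + 2), pattern 6; mod 5: f = (x)(x^2 + 3x + 3)(x^3 + 3x^2 + 4), pattern 3+2+1; mod 11: f = (x^2 + 7x + 8)(x^4 + 5x^2 + 6x + 8), pattern 4+2; mod 17: f = (x^3 + 15x^2 + 4x + 1)(x^3 + 15x^2 + 11x + 3), pattern 3+3; mod 19: f = (x^2 + x + 6)(x^2 + x + 12)(x^2 + 13x + 14), pattern 2+2+2; mod 37: f = (x + 6)(x + 18)(x^2 + 17x + 7)(x^2 + 29x + 29), pattern 2+2+1+1; mod 41: f = (x + 6)(x + 14)(x + 19)(x^3 + 39x^2 + 26x + 7), pattern 3+1+1+1; mod 113: f = (x + 10)(x + 19)(x + 100)(x + 105)(x^2 + 101x + 74), pattern 2+1+1+1+1. No other pattern occurs in this range, so the set of observed cycle types is {6, 3+2+1, 4+2, 3+3, 2+2+2, 2+2+1+1, 3+1+1+1, 2+1+1+1+1}. The candidates containing elements of all these cycle types are (S_3 x S_3) : C_2 (6T13) of order 72, S_6 (6T16) of order 720; the others are excluded. The observed types are precisely the cycle types that occur in (S_3 x S_3) : C_2 (6T13) (apart from the identity). Each of the other remaining candidates has further cycle types, and by the Chebotarev density theorem the matching factorization patterns would occur for a proportion of primes equal to their share of the group: S_6 (6T16) additionally contains elements of type 5+1, 4+1+1 (234 of its 720 elements, about 32% of primes). None of the 28 primes tested shows any such pattern (for each of these groups the chance of that is below 10^-4), which rules them out. Hence G = (S_3 x S_3) : C_2 (6T13), of order 72.

(S_3 x S_3) : C_2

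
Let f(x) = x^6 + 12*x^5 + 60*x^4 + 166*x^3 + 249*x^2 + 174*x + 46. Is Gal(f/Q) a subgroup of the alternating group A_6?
No

The polynomial is irreducible of degree 6 over Q. Its discriminant is 304930925568, which is not a perfect square. A Galois group lies in the alternating group exactly when the discriminant is a square in Q, so the Galois group (D_6) is not contained in A_6.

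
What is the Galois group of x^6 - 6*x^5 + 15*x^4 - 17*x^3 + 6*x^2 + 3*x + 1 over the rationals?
C_3 x S_3 (order 18)

The polynomial f is an irreducible sextic over Q, so G = Gal(f/Q) is one of the 16 transitive subgroups 6T1, ..., 6T16 of S_6. The discriminant of f is -177147, which is not a perfect square, so G is not contained in A_6. The transitive groups of degree 6 not contained in A_6 are: C_6 (6T1, order 6), S_3 (6T2, order 6), D_6 (6T3, order 12), C_3 x S_3 (6T5, order 18), A_4 x C_2 (6T6, order 24), S_4 (6T8, order 24), S_3 x S_3 (6T9, order 36), S_4 x C_2 (6T11, order 48), (S_3 x S_3) : C_2 (6T13, order 72), PGL(2,5) (6T14, order 120), S_6 (6T16, order 720). By Dedekind's theorem, for a prime p not dividing disc(f) the degrees of the irreducible factors of f mod p form the cycle type of an element of G. Factoring f modulo the 33 such primes p <= 139 (skipping 3, which divides the discriminant), each new pattern first appears at: mod 2: f = (x^6 + x^4 + x^3 + x + 1), pattern 6; mod 7: f = (x + 2)(x + 4)(x + 5)(x^3 + 4x^2 + 3x + 3), pattern 3+1+1+1; mod 17: f = (x^2 + 3x + 3)(x^2 + 11x + 12)(x^2 + 14x + 9), pattern 2+2+2; mod 19: f = (x^3 + 16x^2 + 3x + 8)(x^3 + 16x^2 + 3x + 12), pattern 3+3; mod 73: f = (x + 41)(x + 42)(x + 43)(x + 50)(x + 51)(x + 59), pattern 1+1+1+1+1+1. No other pattern occurs in this range, so the set of observed cycle types is {6, 3+1+1+1, 2+2+2, 3+3, 1+1+1+1+1+1}. The candidates containing elements of all these cycle types are C_3 x S_3 (6T5) of order 18, S_3 x S_3 (6T9) of order 36, (S_3 x S_3) : C_2 (6T13) of order 72, S_6 (6T16) of order 720; the others are excluded. The observed types are precisely the cycle types that occur in C_3 x S_3 (6T5). Each of the other remaining candidates has further cycle types, and by the Chebotarev density theorem the matching factorization patterns would occur for a proportion of primes equal to their share of the group: S_3 x S_3 (6T9) additionally contains elements of type 2+2+1+1 (9 of its 36 elements, about 25% of primes); (S_3 x S_3) : C_2 (6T13) additionally contains elements of type 4+2, 3+2+1, 2+2+1+1, 2+1+1+1+1 (45 of its 72 elements, about 62% of primes); S_6 (6T16) additionally contains elements of type 5+1, 4+2, 4+1+1, 3+2+1, 2+2+1+1, 2+1+1+1+1 (504 of its 720 elements, about 70% of primes). None of the 33 primes tested shows any such pattern (for each of these groups the chance of that is below 10^-4), which rules them out. Hence G = C_3 x S_3 (6T5), of order 18.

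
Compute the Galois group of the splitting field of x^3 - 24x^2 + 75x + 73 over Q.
C_3

The polynomial is an irreducible cubic over Q and its discriminant is 3080025 = 1755^2, a perfect square. For an irreducible cubic, a square discriminant forces the Galois group to be A_3, the cyclic group of order 3.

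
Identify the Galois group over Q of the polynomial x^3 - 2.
The polynomial is an irreducible cubic over Q and its discriminant is -108, which is not a perfect square. For an irreducible cubic, a non-square discriminant gives Galois group S_3.

S_3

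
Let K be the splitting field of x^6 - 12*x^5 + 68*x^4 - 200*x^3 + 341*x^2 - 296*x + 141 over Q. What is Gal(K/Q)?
The polynomial f is an irreducible sextic over Q, so G = Gal(f/Q) is one of the 16 transitive subgroups 6T1, ..., 6T16 of S_6. The discriminant of f is -347502390485056, which is not a perfect square, so G is not contained in A_6. The transitive groups of degree 6 not contained in A_6 are: C_6 (6T1, order 6), S_3 (6T2, order 6), D_6 (6T3, order 12), C_3 x S_3 (6T5, order 18), A_4 x C_2 (6T6, order 24), S_4 (6T8, order 24), S_3 x S_3 (6T9, order 36), S_4 x C_2 (6T11, order 48), (S_3 x S_3) : C_2 (6T13, order 72), PGL(2,5) (6T14, order 120), S_6 (6T16, order 720). By Dedekind's theorem, for a prime p not dividing disc(f) the degrees of the irreducible factors of f mod p form the cycle type of an element of G. Factoring f modulo the 17 such primes p <= 67 (skipping 2, 31, which divide the discriminant), each new pattern first appears at: mod 3: f = (x)(x + 1)(x^4 + 2x^3 + x + 1), pattern 4+1+1; mod 5: f = (x^3 + x^2 + 4x + 3)(x^3 + 2x^2 + 2x + 2), pattern 3+3; mod 7: f = (x^6 + 2x^5 + 5x^4 + 3x^3 + 5x^2 + 5x + 1), pattern 6; mod 11: f = (x^2 + x + 7)(x^2 + 10x + 1)(x^2 + 10x + 6), pattern 2+2+2; mod 13: f = (x^2 + 7x + 2)(x^4 + 7x^3 + 4x^2 + 5x + 12), pattern 4+2; mod 37: f = (x + 17)(x + 27)(x^2 + 29)(x^2 + 18x + 9), pattern 2+2+1+1; mod 47: f = (x)(x + 15)(x + 33)(x + 37)(x^2 + 44x + 26), pattern 2+1+1+1+1. No other pattern occurs in this range, so the set of observed cycle types is {4+1+1, 3+3, 6, 2+2+2, 4+2, 2+2+1+1, 2+1+1+1+1}. The candidates containing elements of all these cycle types are S_4 x C_2 (6T11) of order 48, S_6 (6T16) of order 720; the others are excluded. The observed types are precisely the cycle types that occur in S_4 x C_2 (6T11) (apart from the identity). Each of the other remaining candidates has further cycle types, and by the Chebotarev density theorem the matching factorization patterns would occur for a proportion of primes equal to their share of the group: S_6 (6T16) additionally contains elements of type 5+1, 3+2+1, 3+1+1+1 (304 of its 720 elements, about 42% of primes). None of the 17 primes tested shows any such pattern (for each of these groups the chance of that is below 10^-4), which rules them out. Hence G = S_4 x C_2 (6T11), of order 48.

S_4 x C_2 (also written S4xC2)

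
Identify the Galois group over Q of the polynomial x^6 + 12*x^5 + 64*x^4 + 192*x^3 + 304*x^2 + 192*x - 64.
A_4 (also written A4)

The polynomial f is an irreducible sextic over Q, so G = Gal(f/Q) is one of the 16 transitive subgroups 6T1, ..., 6T16 of S_6. The discriminant of f is 164995463643136 = 12845056^2, a perfect square, so G is contained in A_6. The transitive groups of degree 6 contained in A_6 are: A_4 (6T4, order 12), S_4 (6T7, order 24), (C_3 x C_3) : C_4 (6T10, order 36), PSL(2,5) (6T12, order 60), A_6 (6T15, order 360). By Dedekind's theorem, for a prime p not dividing disc(f) the degrees of the irreducible factors of f mod p form the cycle type of an element of G. Factoring f modulo the 33 such primes p <= 149 (skipping 2, 7, which divide the discriminant), each new pattern first appears at: mod 3: f = (x^3 + 2x + 1)(x^3 + 2x + 2), pattern 3+3; mod 13: f = (x + 1)(x + 3)(x^2 + 4x + 2)(x^2 + 4x + 11), pattern 2+2+1+1. No other pattern occurs in this range, so the set of observed cycle types is {3+3, 2+2+1+1}. The candidates containing elements of all these cycle types are A_4 (6T4) of order 12, S_4 (6T7) of order 24, (C_3 x C_3) : C_4 (6T10) of order 36, PSL(2,5) (6T12) of order 60, A_6 (6T15) of order 360; the others are excluded. The observed types are precisely the cycle types that occur in A_4 (6T4) (apart from the identity). Each of the other remaining candidates has further cycle types, and by the Chebotarev density theorem the matching factorization patterns would occur for a proportion of primes equal to their share of the group: S_4 (6T7) additionally contains elements of type 4+2 (6 of its 24 elements, about 25% of primes); (C_3 x C_3) : C_4 (6T10) additionally contains elements of type 4+2, 3+1+1+1 (22 of its 36 elements, about 61% of primes); PSL(2,5) (6T12) additionally contains elements of type 5+1 (24 of its 60 elements, about 40% of primes); A_6 (6T15) additionally contains elements of type 5+1, 4+2, 3+1+1+1 (274 of its 360 elements, about 76% of primes). None of the 33 primes tested shows any such pattern (for each of these groups the chance of that is below 10^-4), which rules them out. Hence G = A_4 (6T4), of order 12.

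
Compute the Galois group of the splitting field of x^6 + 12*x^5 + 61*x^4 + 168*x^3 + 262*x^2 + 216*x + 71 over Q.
A_4

The polynomial f is an irreducible sextic over Q, so G = Gal(f/Q) is one of the 16 transitive subgroups 6T1, ..., 6T16 of S_6. The discriminant of f is 153664 = 392^2, a perfect square, so G is contained in A_6. The transitive groups of degree 6 contained in A_6 are: A_4 (6T4, order 12), S_4 (6T7, order 24), (C_3 x C_3) : C_4 (6T10, order 36), PSL(2,5) (6T12, order 60), A_6 (6T15, order 360). By Dedekind's theorem, for a prime p not dividing disc(f) the degrees of the irreducible factors of f mod p form the cycle type of an element of G. Factoring f modulo the 33 such primes p <= 149 (skipping 2, 7, which divide the discriminant), each new pattern first appears at: mod 3: f = (x^3 + 2x + 1)(x^3 + 2x + 2), pattern 3+3; mod 13: f = (x + 8)(x + 9)(x^2 + 4x + 9)(x^2 + 4x + 10), pattern 2+2+1+1. No other pattern occurs in this range, so the set of observed cycle types is {3+3, 2+2+1+1}. The candidates containing elements of all these cycle types are A_4 (6T4) of order 12, S_4 (6T7) of order 24, (C_3 x C_3) : C_4 (6T10) of order 36, PSL(2,5) (6T12) of order 60, A_6 (6T15) of order 360; the others are excluded. The observed types are precisely the cycle types that occur in A_4 (6T4) (apart from the identity). Each of the other remaining candidates has further cycle types, and by the Chebotarev density theorem the matching factorization patterns would occur for a proportion of primes equal to their share of the group: S_4 (6T7) additionally contains elements of type 4+2 (6 of its 24 elements, about 25% of primes); (C_3 x C_3) : C_4 (6T10) additionally contains elements of type 4+2, 3+1+1+1 (22 of its 36 elements, about 61% of primes); PSL(2,5) (6T12) additionally contains elements of type 5+1 (24 of its 60 elements, about 40% of primes); A_6 (6T15) additionally contains elements of type 5+1, 4+2, 3+1+1+1 (274 of its 360 elements, about 76% of primes). None of the 33 primes tested shows any such pattern (for each of these groups the chance of that is below 10^-4), which rules them out. Hence G = A_4 (6T4), of order 12.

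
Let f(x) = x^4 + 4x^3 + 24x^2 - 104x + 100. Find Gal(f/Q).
4T2: V_4

The polynomial is an irreducible quartic over Q and its discriminant is 1194393600 = 34560^2, a perfect square, so the Galois group is contained in A_4. The resolvent cubic y^3 - 24*y^2 - 816*y - 2816 splits completely over Q, which gives the Klein four-group V_4.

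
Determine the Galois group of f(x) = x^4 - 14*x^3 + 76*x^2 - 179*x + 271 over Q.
C_4

The polynomial is an irreducible quartic over Q and its discriminant is 495510125, which is not a perfect square, so the Galois group is not contained in A_4. The resolvent cubic y^3 - 76*y^2 + 1422*y - 2773 has exactly one rational root, so the Galois group is C_4 or D_4. The quartic becomes reducible over Q(sqrt(disc)), so the group is C_4.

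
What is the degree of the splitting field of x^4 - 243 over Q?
8

The degree of the splitting field over Q equals the order of the Galois group, so first determine the group. The polynomial is an irreducible quartic over Q and its discriminant is -3673320192, which is not a perfect square, so the Galois group is not contained in A_4. The resolvent cubic y^3 + 972*y has exactly one rational root, so the Galois group is C_4 or D_4. The quartic remains irreducible over Q(sqrt(disc)), so the group is D_4. The Galois group D_4 (4T3) has order 8, so the splitting field has degree 8 over Q.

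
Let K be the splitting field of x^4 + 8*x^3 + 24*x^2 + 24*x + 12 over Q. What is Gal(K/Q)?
A_4 (also written A4)

The polynomial is an irreducible quartic over Q and its discriminant is 331776 = 576^2, a perfect square, so the Galois group is contained in A_4. The resolvent cubic y^3 - 24*y^2 + 144*y - 192 is irreducible over Q. An irreducible resolvent with square discriminant gives A_4.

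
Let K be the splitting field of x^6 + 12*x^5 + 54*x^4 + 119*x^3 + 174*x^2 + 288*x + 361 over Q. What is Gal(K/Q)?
The polynomial f is an irreducible sextic over Q, so G = Gal(f/Q) is one of the 16 transitive subgroups 6T1, ..., 6T16 of S_6. The discriminant of f is -63822230816067, which is not a perfect square, so G is not contained in A_6. The transitive groups of degree 6 not contained in A_6 are: C_6 (6T1, order 6), S_3 (6T2, order 6), D_6 (6T3, order 12), C_3 x S_3 (6T5, order 18), A_4 x C_2 (6T6, order 24), S_4 (6T8, order 24), S_3 x S_3 (6T9, order 36), S_4 x C_2 (6T11, order 48), (S_3 x S_3) : C_2 (6T13, order 72), PGL(2,5) (6T14, order 120), S_6 (6T16, order 720). By Dedekind's theorem, for a prime p not dividing disc(f) the degrees of the irreducible factors of f mod p form the cycle type of an element of G. Factoring f modulo the 37 such primes p <= 173 (skipping 3, 19, 37, which divide the discriminant), each new pattern first appears at: mod 2: f = (x^6 + x^3 + 1), pattern 6; mod 7: f = (x^3 + 6x^2 + x + 2)(x^3 + 6x^2 + 3x + 2), pattern 3+3; mod 17: f = (x^2 + 2x + 8)(x^2 + 4x + 15)(x^2 + 6x + 4), pattern 2+2+2; mod 73: f = (x + 2)(x + 17)(x + 30)(x + 47)(x + 66)(x + 69), pattern 1+1+1+1+1+1. No other pattern occurs in this range, so the set of observed cycle types is {6, 3+3, 2+2+2, 1+1+1+1+1+1}. The candidates containing elements of all these cycle types are C_6 (6T1) of order 6, D_6 (6T3) of order 12, C_3 x S_3 (6T5) of order 18, A_4 x C_2 (6T6) of order 24, S_3 x S_3 (6T9) of order 36, S_4 x C_2 (6T11) of order 48, (S_3 x S_3) : C_2 (6T13) of order 72, PGL(2,5) (6T14) of order 120, S_6 (6T16) of order 720; the others are excluded. The observed types are precisely the cycle types that occur in C_6 (6T1). Each of the other remaining candidates has further cycle types, and by the Chebotarev density theorem the matching factorization patterns would occur for a proportion of primes equal to their share of the group: D_6 (6T3) additionally contains elements of type 2+2+1+1 (3 of its 12 elements, about 25% of primes); C_3 x S_3 (6T5) additionally contains elements of type 3+1+1+1 (4 of its 18 elements, about 22% of primes); A_4 x C_2 (6T6) additionally contains elements of type 2+2+1+1, 2+1+1+1+1 (6 of its 24 elements, about 25% of primes); S_3 x S_3 (6T9) additionally contains elements of type 3+1+1+1, 2+2+1+1 (13 of its 36 elements, about 36% of primes); S_4 x C_2 (6T11) additionally contains elements of type 4+2, 4+1+1, 2+2+1+1, 2+1+1+1+1 (24 of its 48 elements, about 50% of primes); (S_3 x S_3) : C_2 (6T13) additionally contains elements of type 4+2, 3+2+1, 3+1+1+1, 2+2+1+1, 2+1+1+1+1 (49 of its 72 elements, about 68% of primes); PGL(2,5) (6T14) additionally contains elements of type 5+1, 4+1+1, 2+2+1+1 (69 of its 120 elements, about 58% of primes); S_6 (6T16) additionally contains elements of type 5+1, 4+2, 4+1+1, 3+2+1, 3+1+1+1, 2+2+1+1, 2+1+1+1+1 (544 of its 720 elements, about 76% of primes). None of the 37 primes tested shows any such pattern (for each of these groups the chance of that is below 10^-4), which rules them out. Hence G = C_6 (6T1), of order 6.

C_6 (also written C6)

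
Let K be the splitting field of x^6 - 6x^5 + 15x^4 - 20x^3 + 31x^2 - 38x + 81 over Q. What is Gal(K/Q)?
The polynomial f is an irreducible sextic over Q, so G = Gal(f/Q) is one of the 16 transitive subgroups 6T1, ..., 6T16 of S_6. The discriminant of f is -66039417143296, which is not a perfect square, so G is not contained in A_6. The transitive groups of degree 6 not contained in A_6 are: C_6 (6T1, order 6), S_3 (6T2, order 6), D_6 (6T3, order 12), C_3 x S_3 (6T5, order 18), A_4 x C_2 (6T6, order 24), S_4 (6T8, order 24), S_3 x S_3 (6T9, order 36), S_4 x C_2 (6T11, order 48), (S_3 x S_3) : C_2 (6T13, order 72), PGL(2,5) (6T14, order 120), S_6 (6T16, order 720). By Dedekind's theorem, for a prime p not dividing disc(f) the degrees of the irreducible factors of f mod p form the cycle type of an element of G. Factoring f modulo the 17 such primes p <= 67 (skipping 2, 31, which divide the discriminant), each new pattern first appears at: mod 3: f = (x)(x + 1)(x^4 + 2x^3 + x^2 + 1), pattern 4+1+1; mod 5: f = (x^3 + x^2 + 3x + 1)(x^3 + 3x^2 + 4x + 1), pattern 3+3; mod 7: f = (x^6 + x^5 + x^4 + x^3 + 3x^2 + 4x + 4), pattern 6; mod 11: f = (x^2 + 5)(x^2 + 7x + 9)(x^2 + 9x + 4), pattern 2+2+2; mod 13: f = (x^2 + 11x + 12)(x^4 + 9x^3 + 8x^2 + 5x + 10), pattern 4+2; mod 37: f = (x + 9)(x + 26)(x^2 + 16x + 10)(x^2 + 17x + 9), pattern 2+2+1+1; mod 47: f = (x + 9)(x + 17)(x + 28)(x + 36)(x^2 + 45x + 2), pattern 2+1+1+1+1. No other pattern occurs in this range, so the set of observed cycle types is {4+1+1, 3+3, 6, 2+2+2, 4+2, 2+2+1+1, 2+1+1+1+1}. The candidates containing elements of all these cycle types are S_4 x C_2 (6T11) of order 48, S_6 (6T16) of order 720; the others are excluded. The observed types are precisely the cycle types that occur in S_4 x C_2 (6T11) (apart from the identity). Each of the other remaining candidates has further cycle types, and by the Chebotarev density theorem the matching factorization patterns would occur for a proportion of primes equal to their share of the group: S_6 (6T16) additionally contains elements of type 5+1, 3+2+1, 3+1+1+1 (304 of its 720 elements, about 42% of primes). None of the 17 primes tested shows any such pattern (for each of these groups the chance of that is below 10^-4), which rules them out. Hence G = S_4 x C_2 (6T11), of order 48.

6T11: S_4 x C_2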